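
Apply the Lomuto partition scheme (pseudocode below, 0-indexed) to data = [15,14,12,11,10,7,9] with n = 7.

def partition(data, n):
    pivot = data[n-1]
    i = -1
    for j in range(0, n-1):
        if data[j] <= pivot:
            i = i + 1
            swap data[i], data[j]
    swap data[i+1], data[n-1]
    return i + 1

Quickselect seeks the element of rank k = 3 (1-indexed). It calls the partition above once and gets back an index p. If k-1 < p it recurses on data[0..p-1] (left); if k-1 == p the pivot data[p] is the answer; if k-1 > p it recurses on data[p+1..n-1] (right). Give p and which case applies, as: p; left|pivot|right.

pivot = data[6] = 9; i = -1
j=0: data[0]=15 > 9 → no swap
j=1: data[1]=14 > 9 → no swap
j=2: data[2]=12 > 9 → no swap
j=3: data[3]=11 > 9 → no swap
j=4: data[4]=10 > 9 → no swap
j=5: data[5]=7 ≤ 9 → i=0, swap data[0],data[5] → [7,14,12,11,10,15,9]
final swap data[1],data[6] → [7,9,12,11,10,15,14]; return 1
p = 1; k-1 = 2 > 1 ⇒ right

1; right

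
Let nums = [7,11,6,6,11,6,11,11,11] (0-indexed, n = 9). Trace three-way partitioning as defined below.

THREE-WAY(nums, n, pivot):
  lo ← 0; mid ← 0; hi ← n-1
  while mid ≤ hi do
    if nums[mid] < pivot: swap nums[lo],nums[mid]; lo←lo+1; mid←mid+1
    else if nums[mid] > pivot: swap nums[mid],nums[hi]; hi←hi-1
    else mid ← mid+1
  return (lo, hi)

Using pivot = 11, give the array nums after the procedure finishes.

pivot = 11; lo=0, mid=0, hi=8
nums[mid]=7<11: swap nums[0],nums[0]; lo=1,mid=1 → [7,11,6,6,11,6,11,11,11]
nums[mid]=11=11: mid=2
nums[mid]=6<11: swap nums[1],nums[2]; lo=2,mid=3 → [7,6,11,6,11,6,11,11,11]
nums[mid]=6<11: swap nums[2],nums[3]; lo=3,mid=4 → [7,6,6,11,11,6,11,11,11]
nums[mid]=11=11: mid=5
nums[mid]=6<11: swap nums[3],nums[5]; lo=4,mid=6 → [7,6,6,6,11,11,11,11,11]
nums[mid]=11=11: mid=7
nums[mid]=11=11: mid=8
nums[mid]=11=11: mid=9
end: lo=4, hi=8; nums = [7,6,6,6,11,11,11,11,11]

[7,6,6,6,11,11,11,11,11]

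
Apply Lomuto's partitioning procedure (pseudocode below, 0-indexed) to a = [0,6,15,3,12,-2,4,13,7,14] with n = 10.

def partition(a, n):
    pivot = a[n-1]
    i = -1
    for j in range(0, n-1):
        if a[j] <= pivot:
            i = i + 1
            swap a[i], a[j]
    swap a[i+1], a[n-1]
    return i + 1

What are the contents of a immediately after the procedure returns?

pivot = a[9] = 14; i = -1
j=0: a[0]=0 ≤ 14 → i=0, swap a[0],a[0] (no change) → [0,6,15,3,12,-2,4,13,7,14]
j=1: a[1]=6 ≤ 14 → i=1, swap a[1],a[1] (no change) → [0,6,15,3,12,-2,4,13,7,14]
j=2: a[2]=15 > 14 → no swap
j=3: a[3]=3 ≤ 14 → i=2, swap a[2],a[3] → [0,6,3,15,12,-2,4,13,7,14]
j=4: a[4]=12 ≤ 14 → i=3, swap a[3],a[4] → [0,6,3,12,15,-2,4,13,7,14]
j=5: a[5]=-2 ≤ 14 → i=4, swap a[4],a[5] → [0,6,3,12,-2,15,4,13,7,14]
j=6: a[6]=4 ≤ 14 → i=5, swap a[5],a[6] → [0,6,3,12,-2,4,15,13,7,14]
j=7: a[7]=13 ≤ 14 → i=6, swap a[6],a[7] → [0,6,3,12,-2,4,13,15,7,14]
j=8: a[8]=7 ≤ 14 → i=7, swap a[7],a[8] → [0,6,3,12,-2,4,13,7,15,14]
final swap a[8],a[9] → [0,6,3,12,-2,4,13,7,14,15]; return 8

[0,6,3,12,-2,4,13,7,14,15]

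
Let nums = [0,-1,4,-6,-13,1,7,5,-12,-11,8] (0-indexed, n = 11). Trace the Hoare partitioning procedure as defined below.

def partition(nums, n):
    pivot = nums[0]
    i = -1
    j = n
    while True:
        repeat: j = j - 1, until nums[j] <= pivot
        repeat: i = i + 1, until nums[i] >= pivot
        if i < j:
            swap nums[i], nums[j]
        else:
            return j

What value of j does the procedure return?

pivot = nums[0] = 0; i = -1, j = 11
j→9 (nums[9]=-11≤0), i→0 (nums[0]=0≥0); i<j, swap → [-11,-1,4,-6,-13,1,7,5,-12,0,8]
j→8 (nums[8]=-12≤0), i→2 (nums[2]=4≥0); i<j, swap → [-11,-1,-12,-6,-13,1,7,5,4,0,8]
j→4, i→5; i≥j, return j=4. nums = [-11,-1,-12,-6,-13,1,7,5,4,0,8]

4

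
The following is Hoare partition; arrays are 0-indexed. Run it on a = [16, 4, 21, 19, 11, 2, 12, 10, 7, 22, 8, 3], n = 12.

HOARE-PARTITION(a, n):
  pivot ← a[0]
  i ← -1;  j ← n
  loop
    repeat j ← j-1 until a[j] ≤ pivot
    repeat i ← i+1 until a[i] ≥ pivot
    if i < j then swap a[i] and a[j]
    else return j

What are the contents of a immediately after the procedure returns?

[3, 4, 8, 7, 11, 2, 12, 10, 19, 22, 21, 16]

pivot=16
j stops at 11 (3), i stops at 0 (16); swap ⇒ [3, 4, 21, 19, 11, 2, 12, 10, 7, 22, 8, 16]
j stops at 10 (8), i stops at 2 (21); swap ⇒ [3, 4, 8, 19, 11, 2, 12, 10, 7, 22, 21, 16]
j stops at 8 (7), i stops at 3 (19); swap ⇒ [3, 4, 8, 7, 11, 2, 12, 10, 19, 22, 21, 16]
j stops at 7, i stops at 8; i≥j ⇒ return 7. a=[3, 4, 8, 7, 11, 2, 12, 10, 19, 22, 21, 16]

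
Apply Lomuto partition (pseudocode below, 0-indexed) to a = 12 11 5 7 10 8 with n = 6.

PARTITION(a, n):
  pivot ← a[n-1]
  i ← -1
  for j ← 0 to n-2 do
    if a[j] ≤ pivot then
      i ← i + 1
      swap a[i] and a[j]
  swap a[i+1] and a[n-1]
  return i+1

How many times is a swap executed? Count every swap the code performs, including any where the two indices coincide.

3

pivot=8, i=-1
j=0: 12>8, skip
j=1: 11>8, skip
j=2: 5≤8, i=0, swap(0,2) ⇒ 5 11 12 7 10 8
j=3: 7≤8, i=1, swap(1,3) ⇒ 5 7 12 11 10 8
j=4: 10>8, skip
swap(2,5) ⇒ 5 7 8 11 10 12; return 2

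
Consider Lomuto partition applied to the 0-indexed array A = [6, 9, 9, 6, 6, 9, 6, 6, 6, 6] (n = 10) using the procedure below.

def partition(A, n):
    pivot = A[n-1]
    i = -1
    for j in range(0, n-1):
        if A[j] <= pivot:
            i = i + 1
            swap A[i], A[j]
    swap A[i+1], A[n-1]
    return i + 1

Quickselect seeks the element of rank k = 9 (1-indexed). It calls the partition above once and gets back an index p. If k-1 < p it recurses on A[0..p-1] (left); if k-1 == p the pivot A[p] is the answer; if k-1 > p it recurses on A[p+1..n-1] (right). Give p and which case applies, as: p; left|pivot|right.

6; right

pivot=6, i=-1
j=0: 6≤6, i=0, swap(0,0) ⇒ [6, 9, 9, 6, 6, 9, 6, 6, 6, 6]
j=1: 9>6, skip
j=2: 9>6, skip
j=3: 6≤6, i=1, swap(1,3) ⇒ [6, 6, 9, 9, 6, 9, 6, 6, 6, 6]
j=4: 6≤6, i=2, swap(2,4) ⇒ [6, 6, 6, 9, 9, 9, 6, 6, 6, 6]
j=5: 9>6, skip
j=6: 6≤6, i=3, swap(3,6) ⇒ [6, 6, 6, 6, 9, 9, 9, 6, 6, 6]
j=7: 6≤6, i=4, swap(4,7) ⇒ [6, 6, 6, 6, 6, 9, 9, 9, 6, 6]
j=8: 6≤6, i=5, swap(5,8) ⇒ [6, 6, 6, 6, 6, 6, 9, 9, 9, 6]
swap(6,9) ⇒ [6, 6, 6, 6, 6, 6, 6, 9, 9, 9]; return 6
p = 6; k-1 = 8 > 6 ⇒ right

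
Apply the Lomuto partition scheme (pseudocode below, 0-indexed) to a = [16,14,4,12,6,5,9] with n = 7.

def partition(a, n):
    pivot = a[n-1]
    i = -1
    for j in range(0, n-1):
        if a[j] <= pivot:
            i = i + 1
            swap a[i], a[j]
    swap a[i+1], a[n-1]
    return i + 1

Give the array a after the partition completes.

[4,6,5,9,14,16,12]

pivot=9, i=-1
j=0: 16>9, skip
j=1: 14>9, skip
j=2: 4≤9, i=0, swap(0,2) ⇒ [4,14,16,12,6,5,9]
j=3: 12>9, skip
j=4: 6≤9, i=1, swap(1,4) ⇒ [4,6,16,12,14,5,9]
j=5: 5≤9, i=2, swap(2,5) ⇒ [4,6,5,12,14,16,9]
swap(3,6) ⇒ [4,6,5,9,14,16,12]; return 3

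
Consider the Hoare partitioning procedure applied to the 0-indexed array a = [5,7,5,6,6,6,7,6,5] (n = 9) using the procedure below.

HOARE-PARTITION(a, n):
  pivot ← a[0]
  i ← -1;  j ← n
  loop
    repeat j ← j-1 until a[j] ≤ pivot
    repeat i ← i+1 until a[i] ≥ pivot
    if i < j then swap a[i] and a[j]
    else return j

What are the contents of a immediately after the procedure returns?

pivot = a[0] = 5; i = -1, j = 9
j→8 (a[8]=5≤5), i→0 (a[0]=5≥5); i<j, swap → [5,7,5,6,6,6,7,6,5]
j→2 (a[2]=5≤5), i→1 (a[1]=7≥5); i<j, swap → [5,5,7,6,6,6,7,6,5]
j→1, i→2; i≥j, return j=1. a = [5,5,7,6,6,6,7,6,5]

[5,5,7,6,6,6,7,6,5]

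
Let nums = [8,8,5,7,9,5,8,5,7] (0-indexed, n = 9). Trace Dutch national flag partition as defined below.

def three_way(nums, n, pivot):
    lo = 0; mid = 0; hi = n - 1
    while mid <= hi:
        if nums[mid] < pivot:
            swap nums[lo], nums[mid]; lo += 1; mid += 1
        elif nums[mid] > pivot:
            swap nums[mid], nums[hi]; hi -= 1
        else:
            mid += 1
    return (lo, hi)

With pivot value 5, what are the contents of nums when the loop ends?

[5,5,5,9,7,8,8,7,8]

pivot = 5; lo=0, mid=0, hi=8
nums[mid]=8>5: swap nums[0],nums[8]; hi=7 → [7,8,5,7,9,5,8,5,8]
nums[mid]=7>5: swap nums[0],nums[7]; hi=6 → [5,8,5,7,9,5,8,7,8]
nums[mid]=5=5: mid=1
nums[mid]=8>5: swap nums[1],nums[6]; hi=5 → [5,8,5,7,9,5,8,7,8]
nums[mid]=8>5: swap nums[1],nums[5]; hi=4 → [5,5,5,7,9,8,8,7,8]
nums[mid]=5=5: mid=2
nums[mid]=5=5: mid=3
nums[mid]=7>5: swap nums[3],nums[4]; hi=3 → [5,5,5,9,7,8,8,7,8]
nums[mid]=9>5: swap nums[3],nums[3]; hi=2 → [5,5,5,9,7,8,8,7,8]
end: lo=0, hi=2; nums = [5,5,5,9,7,8,8,7,8]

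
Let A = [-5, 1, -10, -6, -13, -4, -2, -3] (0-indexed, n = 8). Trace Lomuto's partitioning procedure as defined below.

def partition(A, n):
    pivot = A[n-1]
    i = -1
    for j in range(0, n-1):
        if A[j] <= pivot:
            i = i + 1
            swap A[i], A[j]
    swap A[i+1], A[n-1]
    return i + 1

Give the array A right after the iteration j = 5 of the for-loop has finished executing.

pivot=-3, i=-1
j=0: -5≤-3, i=0, swap(0,0) ⇒ [-5, 1, -10, -6, -13, -4, -2, -3]
j=1: 1>-3, skip
j=2: -10≤-3, i=1, swap(1,2) ⇒ [-5, -10, 1, -6, -13, -4, -2, -3]
j=3: -6≤-3, i=2, swap(2,3) ⇒ [-5, -10, -6, 1, -13, -4, -2, -3]
j=4: -13≤-3, i=3, swap(3,4) ⇒ [-5, -10, -6, -13, 1, -4, -2, -3]
j=5: -4≤-3, i=4, swap(4,5) ⇒ [-5, -10, -6, -13, -4, 1, -2, -3]
(after j=5) A = [-5, -10, -6, -13, -4, 1, -2, -3]

[-5, -10, -6, -13, -4, 1, -2, -3]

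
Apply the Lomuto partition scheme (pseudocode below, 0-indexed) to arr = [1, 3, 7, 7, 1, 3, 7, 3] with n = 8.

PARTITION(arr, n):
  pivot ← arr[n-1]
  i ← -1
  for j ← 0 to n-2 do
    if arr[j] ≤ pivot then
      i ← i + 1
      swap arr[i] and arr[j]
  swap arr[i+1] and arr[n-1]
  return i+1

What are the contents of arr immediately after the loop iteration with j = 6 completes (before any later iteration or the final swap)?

pivot=3, i=-1
j=0: 1≤3, i=0, swap(0,0) ⇒ [1, 3, 7, 7, 1, 3, 7, 3]
j=1: 3≤3, i=1, swap(1,1) ⇒ [1, 3, 7, 7, 1, 3, 7, 3]
j=2: 7>3, skip
j=3: 7>3, skip
j=4: 1≤3, i=2, swap(2,4) ⇒ [1, 3, 1, 7, 7, 3, 7, 3]
j=5: 3≤3, i=3, swap(3,5) ⇒ [1, 3, 1, 3, 7, 7, 7, 3]
j=6: 7>3, skip
(after j=6) arr = [1, 3, 1, 3, 7, 7, 7, 3]

[1, 3, 1, 3, 7, 7, 7, 3]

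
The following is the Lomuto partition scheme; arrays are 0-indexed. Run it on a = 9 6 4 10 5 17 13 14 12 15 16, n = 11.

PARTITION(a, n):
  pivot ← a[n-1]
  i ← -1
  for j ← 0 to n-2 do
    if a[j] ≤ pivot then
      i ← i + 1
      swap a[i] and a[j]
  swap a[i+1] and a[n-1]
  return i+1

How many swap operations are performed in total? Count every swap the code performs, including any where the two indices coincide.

pivot = a[10] = 16; i = -1
j=0: a[0]=9 ≤ 16 → i=0, swap a[0],a[0] (no change) → 9 6 4 10 5 17 13 14 12 15 16
j=1: a[1]=6 ≤ 16 → i=1, swap a[1],a[1] (no change) → 9 6 4 10 5 17 13 14 12 15 16
j=2: a[2]=4 ≤ 16 → i=2, swap a[2],a[2] (no change) → 9 6 4 10 5 17 13 14 12 15 16
j=3: a[3]=10 ≤ 16 → i=3, swap a[3],a[3] (no change) → 9 6 4 10 5 17 13 14 12 15 16
j=4: a[4]=5 ≤ 16 → i=4, swap a[4],a[4] (no change) → 9 6 4 10 5 17 13 14 12 15 16
j=5: a[5]=17 > 16 → no swap
j=6: a[6]=13 ≤ 16 → i=5, swap a[5],a[6] → 9 6 4 10 5 13 17 14 12 15 16
j=7: a[7]=14 ≤ 16 → i=6, swap a[6],a[7] → 9 6 4 10 5 13 14 17 12 15 16
j=8: a[8]=12 ≤ 16 → i=7, swap a[7],a[8] → 9 6 4 10 5 13 14 12 17 15 16
j=9: a[9]=15 ≤ 16 → i=8, swap a[8],a[9] → 9 6 4 10 5 13 14 12 15 17 16
final swap a[9],a[10] → 9 6 4 10 5 13 14 12 15 16 17; return 9

10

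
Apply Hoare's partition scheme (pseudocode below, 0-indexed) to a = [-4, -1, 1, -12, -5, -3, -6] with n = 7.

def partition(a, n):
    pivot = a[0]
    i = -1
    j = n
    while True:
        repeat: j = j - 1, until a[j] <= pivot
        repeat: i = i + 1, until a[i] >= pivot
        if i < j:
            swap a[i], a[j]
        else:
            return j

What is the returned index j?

pivot = a[0] = -4; i = -1, j = 7
j→6 (a[6]=-6≤-4), i→0 (a[0]=-4≥-4); i<j, swap → [-6, -1, 1, -12, -5, -3, -4]
j→4 (a[4]=-5≤-4), i→1 (a[1]=-1≥-4); i<j, swap → [-6, -5, 1, -12, -1, -3, -4]
j→3 (a[3]=-12≤-4), i→2 (a[2]=1≥-4); i<j, swap → [-6, -5, -12, 1, -1, -3, -4]
j→2, i→3; i≥j, return j=2. a = [-6, -5, -12, 1, -1, -3, -4]

2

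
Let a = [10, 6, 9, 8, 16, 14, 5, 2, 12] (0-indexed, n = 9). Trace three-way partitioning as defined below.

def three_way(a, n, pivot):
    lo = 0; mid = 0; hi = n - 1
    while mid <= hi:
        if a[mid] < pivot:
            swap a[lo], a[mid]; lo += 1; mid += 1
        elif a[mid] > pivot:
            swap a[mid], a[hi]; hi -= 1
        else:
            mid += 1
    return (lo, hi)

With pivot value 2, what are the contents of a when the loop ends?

[2, 9, 8, 16, 14, 5, 6, 12, 10]

pivot = 2; lo=0, mid=0, hi=8
a[mid]=10>2: swap a[0],a[8]; hi=7 → [12, 6, 9, 8, 16, 14, 5, 2, 10]
a[mid]=12>2: swap a[0],a[7]; hi=6 → [2, 6, 9, 8, 16, 14, 5, 12, 10]
a[mid]=2=2: mid=1
a[mid]=6>2: swap a[1],a[6]; hi=5 → [2, 5, 9, 8, 16, 14, 6, 12, 10]
a[mid]=5>2: swap a[1],a[5]; hi=4 → [2, 14, 9, 8, 16, 5, 6, 12, 10]
a[mid]=14>2: swap a[1],a[4]; hi=3 → [2, 16, 9, 8, 14, 5, 6, 12, 10]
a[mid]=16>2: swap a[1],a[3]; hi=2 → [2, 8, 9, 16, 14, 5, 6, 12, 10]
a[mid]=8>2: swap a[1],a[2]; hi=1 → [2, 9, 8, 16, 14, 5, 6, 12, 10]
a[mid]=9>2: swap a[1],a[1]; hi=0 → [2, 9, 8, 16, 14, 5, 6, 12, 10]
end: lo=0, hi=0; a = [2, 9, 8, 16, 14, 5, 6, 12, 10]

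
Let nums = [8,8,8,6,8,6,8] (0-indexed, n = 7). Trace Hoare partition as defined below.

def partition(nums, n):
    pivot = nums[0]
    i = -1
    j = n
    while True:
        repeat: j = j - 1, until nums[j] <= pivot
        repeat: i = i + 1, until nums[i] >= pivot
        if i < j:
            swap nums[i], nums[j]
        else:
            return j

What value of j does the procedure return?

3

pivot = nums[0] = 8; i = -1, j = 7
j→6 (nums[6]=8≤8), i→0 (nums[0]=8≥8); i<j, swap → [8,8,8,6,8,6,8]
j→5 (nums[5]=6≤8), i→1 (nums[1]=8≥8); i<j, swap → [8,6,8,6,8,8,8]
j→4 (nums[4]=8≤8), i→2 (nums[2]=8≥8); i<j, swap → [8,6,8,6,8,8,8]
j→3, i→4; i≥j, return j=3. nums = [8,6,8,6,8,8,8]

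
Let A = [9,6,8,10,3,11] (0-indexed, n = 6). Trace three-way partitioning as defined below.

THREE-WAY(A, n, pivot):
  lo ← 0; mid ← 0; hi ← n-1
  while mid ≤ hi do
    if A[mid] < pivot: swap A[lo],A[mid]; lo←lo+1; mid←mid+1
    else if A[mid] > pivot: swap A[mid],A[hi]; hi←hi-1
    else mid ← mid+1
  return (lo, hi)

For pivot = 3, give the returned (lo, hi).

(0, 0)

pivot = 3; lo=0, mid=0, hi=5
A[mid]=9>3: swap A[0],A[5]; hi=4 → [11,6,8,10,3,9]
A[mid]=11>3: swap A[0],A[4]; hi=3 → [3,6,8,10,11,9]
A[mid]=3=3: mid=1
A[mid]=6>3: swap A[1],A[3]; hi=2 → [3,10,8,6,11,9]
A[mid]=10>3: swap A[1],A[2]; hi=1 → [3,8,10,6,11,9]
A[mid]=8>3: swap A[1],A[1]; hi=0 → [3,8,10,6,11,9]
end: lo=0, hi=0; A = [3,8,10,6,11,9]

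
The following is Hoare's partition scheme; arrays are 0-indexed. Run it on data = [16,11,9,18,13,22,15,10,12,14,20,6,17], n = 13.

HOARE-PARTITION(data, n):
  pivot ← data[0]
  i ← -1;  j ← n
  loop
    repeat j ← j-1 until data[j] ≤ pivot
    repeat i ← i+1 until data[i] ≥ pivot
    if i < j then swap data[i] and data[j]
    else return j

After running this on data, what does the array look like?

pivot=16
j stops at 11 (6), i stops at 0 (16); swap ⇒ [6,11,9,18,13,22,15,10,12,14,20,16,17]
j stops at 9 (14), i stops at 3 (18); swap ⇒ [6,11,9,14,13,22,15,10,12,18,20,16,17]
j stops at 8 (12), i stops at 5 (22); swap ⇒ [6,11,9,14,13,12,15,10,22,18,20,16,17]
j stops at 7, i stops at 8; i≥j ⇒ return 7. data=[6,11,9,14,13,12,15,10,22,18,20,16,17]

[6,11,9,14,13,12,15,10,22,18,20,16,17]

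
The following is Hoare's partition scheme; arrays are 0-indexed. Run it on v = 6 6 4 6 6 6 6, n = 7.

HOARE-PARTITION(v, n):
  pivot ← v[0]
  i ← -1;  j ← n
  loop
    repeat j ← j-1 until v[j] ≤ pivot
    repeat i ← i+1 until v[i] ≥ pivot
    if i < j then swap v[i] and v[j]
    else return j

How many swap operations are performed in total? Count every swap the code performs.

3

pivot = v[0] = 6; i = -1, j = 7
j→6 (v[6]=6≤6), i→0 (v[0]=6≥6); i<j, swap → 6 6 4 6 6 6 6
j→5 (v[5]=6≤6), i→1 (v[1]=6≥6); i<j, swap → 6 6 4 6 6 6 6
j→4 (v[4]=6≤6), i→3 (v[3]=6≥6); i<j, swap → 6 6 4 6 6 6 6
j→3, i→4; i≥j, return j=3. v = 6 6 4 6 6 6 6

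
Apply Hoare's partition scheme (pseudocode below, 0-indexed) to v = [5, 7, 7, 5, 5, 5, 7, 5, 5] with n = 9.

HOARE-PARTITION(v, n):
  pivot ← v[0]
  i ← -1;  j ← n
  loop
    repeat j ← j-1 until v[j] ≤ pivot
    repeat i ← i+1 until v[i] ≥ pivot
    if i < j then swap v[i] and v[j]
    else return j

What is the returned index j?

pivot = v[0] = 5; i = -1, j = 9
j→8 (v[8]=5≤5), i→0 (v[0]=5≥5); i<j, swap → [5, 7, 7, 5, 5, 5, 7, 5, 5]
j→7 (v[7]=5≤5), i→1 (v[1]=7≥5); i<j, swap → [5, 5, 7, 5, 5, 5, 7, 7, 5]
j→5 (v[5]=5≤5), i→2 (v[2]=7≥5); i<j, swap → [5, 5, 5, 5, 5, 7, 7, 7, 5]
j→4 (v[4]=5≤5), i→3 (v[3]=5≥5); i<j, swap → [5, 5, 5, 5, 5, 7, 7, 7, 5]
j→3, i→4; i≥j, return j=3. v = [5, 5, 5, 5, 5, 7, 7, 7, 5]

3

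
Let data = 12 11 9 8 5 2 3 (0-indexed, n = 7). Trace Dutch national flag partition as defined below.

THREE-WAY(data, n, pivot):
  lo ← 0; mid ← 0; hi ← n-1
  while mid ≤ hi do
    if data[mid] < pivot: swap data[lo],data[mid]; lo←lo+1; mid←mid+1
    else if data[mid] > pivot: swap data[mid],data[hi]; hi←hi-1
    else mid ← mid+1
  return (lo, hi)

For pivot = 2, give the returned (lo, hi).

lo=0 mid=0 hi=6
12>2: swap(0,6), hi=5 ⇒ 3 11 9 8 5 2 12
3>2: swap(0,5), hi=4 ⇒ 2 11 9 8 5 3 12
2=2: mid=1
11>2: swap(1,4), hi=3 ⇒ 2 5 9 8 11 3 12
5>2: swap(1,3), hi=2 ⇒ 2 8 9 5 11 3 12
8>2: swap(1,2), hi=1 ⇒ 2 9 8 5 11 3 12
9>2: swap(1,1), hi=0 ⇒ 2 9 8 5 11 3 12
done. lo=0 hi=0; data=2 9 8 5 11 3 12

(0, 0)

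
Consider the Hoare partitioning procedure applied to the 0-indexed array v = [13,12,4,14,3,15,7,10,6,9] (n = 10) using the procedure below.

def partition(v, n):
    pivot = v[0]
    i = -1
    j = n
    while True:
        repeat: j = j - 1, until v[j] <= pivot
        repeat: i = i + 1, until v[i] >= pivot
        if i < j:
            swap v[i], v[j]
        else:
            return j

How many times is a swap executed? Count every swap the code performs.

pivot = v[0] = 13; i = -1, j = 10
j→9 (v[9]=9≤13), i→0 (v[0]=13≥13); i<j, swap → [9,12,4,14,3,15,7,10,6,13]
j→8 (v[8]=6≤13), i→3 (v[3]=14≥13); i<j, swap → [9,12,4,6,3,15,7,10,14,13]
j→7 (v[7]=10≤13), i→5 (v[5]=15≥13); i<j, swap → [9,12,4,6,3,10,7,15,14,13]
j→6, i→7; i≥j, return j=6. v = [9,12,4,6,3,10,7,15,14,13]

3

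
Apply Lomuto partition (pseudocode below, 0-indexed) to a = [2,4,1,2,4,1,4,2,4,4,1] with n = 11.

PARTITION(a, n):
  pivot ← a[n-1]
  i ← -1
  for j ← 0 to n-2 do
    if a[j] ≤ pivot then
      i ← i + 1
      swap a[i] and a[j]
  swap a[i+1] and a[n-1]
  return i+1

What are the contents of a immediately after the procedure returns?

pivot = a[10] = 1; i = -1
j=0: a[0]=2 > 1 → no swap
j=1: a[1]=4 > 1 → no swap
j=2: a[2]=1 ≤ 1 → i=0, swap a[0],a[2] → [1,4,2,2,4,1,4,2,4,4,1]
j=3: a[3]=2 > 1 → no swap
j=4: a[4]=4 > 1 → no swap
j=5: a[5]=1 ≤ 1 → i=1, swap a[1],a[5] → [1,1,2,2,4,4,4,2,4,4,1]
j=6: a[6]=4 > 1 → no swap
j=7: a[7]=2 > 1 → no swap
j=8: a[8]=4 > 1 → no swap
j=9: a[9]=4 > 1 → no swap
final swap a[2],a[10] → [1,1,1,2,4,4,4,2,4,4,2]; return 2

[1,1,1,2,4,4,4,2,4,4,2]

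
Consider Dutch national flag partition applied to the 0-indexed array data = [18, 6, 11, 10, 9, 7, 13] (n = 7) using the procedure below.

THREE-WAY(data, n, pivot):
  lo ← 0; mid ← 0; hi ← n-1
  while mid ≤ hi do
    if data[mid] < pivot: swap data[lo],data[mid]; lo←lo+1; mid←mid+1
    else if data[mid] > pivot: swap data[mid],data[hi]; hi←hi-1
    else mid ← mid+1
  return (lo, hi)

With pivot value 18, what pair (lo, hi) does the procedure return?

(6, 6)

pivot = 18; lo=0, mid=0, hi=6
data[mid]=18=18: mid=1
data[mid]=6<18: swap data[0],data[1]; lo=1,mid=2 → [6, 18, 11, 10, 9, 7, 13]
data[mid]=11<18: swap data[1],data[2]; lo=2,mid=3 → [6, 11, 18, 10, 9, 7, 13]
data[mid]=10<18: swap data[2],data[3]; lo=3,mid=4 → [6, 11, 10, 18, 9, 7, 13]
data[mid]=9<18: swap data[3],data[4]; lo=4,mid=5 → [6, 11, 10, 9, 18, 7, 13]
data[mid]=7<18: swap data[4],data[5]; lo=5,mid=6 → [6, 11, 10, 9, 7, 18, 13]
data[mid]=13<18: swap data[5],data[6]; lo=6,mid=7 → [6, 11, 10, 9, 7, 13, 18]
end: lo=6, hi=6; data = [6, 11, 10, 9, 7, 13, 18]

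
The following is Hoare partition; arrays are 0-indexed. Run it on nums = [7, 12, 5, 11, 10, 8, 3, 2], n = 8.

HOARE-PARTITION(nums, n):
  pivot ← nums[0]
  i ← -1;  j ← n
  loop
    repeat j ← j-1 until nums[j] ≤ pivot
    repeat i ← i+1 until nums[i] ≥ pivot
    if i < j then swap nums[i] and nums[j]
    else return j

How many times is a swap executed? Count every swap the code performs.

2

pivot = nums[0] = 7; i = -1, j = 8
j→7 (nums[7]=2≤7), i→0 (nums[0]=7≥7); i<j, swap → [2, 12, 5, 11, 10, 8, 3, 7]
j→6 (nums[6]=3≤7), i→1 (nums[1]=12≥7); i<j, swap → [2, 3, 5, 11, 10, 8, 12, 7]
j→2, i→3; i≥j, return j=2. nums = [2, 3, 5, 11, 10, 8, 12, 7]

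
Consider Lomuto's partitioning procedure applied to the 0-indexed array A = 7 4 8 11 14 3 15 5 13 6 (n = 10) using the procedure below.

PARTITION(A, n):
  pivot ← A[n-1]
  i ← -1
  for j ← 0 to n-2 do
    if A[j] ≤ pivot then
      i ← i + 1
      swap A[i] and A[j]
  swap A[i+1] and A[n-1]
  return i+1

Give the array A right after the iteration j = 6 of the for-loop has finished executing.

4 3 8 11 14 7 15 5 13 6

pivot = A[9] = 6; i = -1
j=0: A[0]=7 > 6 → no swap
j=1: A[1]=4 ≤ 6 → i=0, swap A[0],A[1] → 4 7 8 11 14 3 15 5 13 6
j=2: A[2]=8 > 6 → no swap
j=3: A[3]=11 > 6 → no swap
j=4: A[4]=14 > 6 → no swap
j=5: A[5]=3 ≤ 6 → i=1, swap A[1],A[5] → 4 3 8 11 14 7 15 5 13 6
j=6: A[6]=15 > 6 → no swap
(after j=6) A = 4 3 8 11 14 7 15 5 13 6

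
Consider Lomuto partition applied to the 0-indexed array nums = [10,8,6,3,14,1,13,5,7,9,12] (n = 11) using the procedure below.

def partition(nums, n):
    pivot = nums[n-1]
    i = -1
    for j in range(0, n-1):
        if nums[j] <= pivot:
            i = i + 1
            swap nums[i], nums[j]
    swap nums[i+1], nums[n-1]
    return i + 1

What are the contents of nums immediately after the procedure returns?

pivot = nums[10] = 12; i = -1
j=0: nums[0]=10 ≤ 12 → i=0, swap nums[0],nums[0] (no change) → [10,8,6,3,14,1,13,5,7,9,12]
j=1: nums[1]=8 ≤ 12 → i=1, swap nums[1],nums[1] (no change) → [10,8,6,3,14,1,13,5,7,9,12]
j=2: nums[2]=6 ≤ 12 → i=2, swap nums[2],nums[2] (no change) → [10,8,6,3,14,1,13,5,7,9,12]
j=3: nums[3]=3 ≤ 12 → i=3, swap nums[3],nums[3] (no change) → [10,8,6,3,14,1,13,5,7,9,12]
j=4: nums[4]=14 > 12 → no swap
j=5: nums[5]=1 ≤ 12 → i=4, swap nums[4],nums[5] → [10,8,6,3,1,14,13,5,7,9,12]
j=6: nums[6]=13 > 12 → no swap
j=7: nums[7]=5 ≤ 12 → i=5, swap nums[5],nums[7] → [10,8,6,3,1,5,13,14,7,9,12]
j=8: nums[8]=7 ≤ 12 → i=6, swap nums[6],nums[8] → [10,8,6,3,1,5,7,14,13,9,12]
j=9: nums[9]=9 ≤ 12 → i=7, swap nums[7],nums[9] → [10,8,6,3,1,5,7,9,13,14,12]
final swap nums[8],nums[10] → [10,8,6,3,1,5,7,9,12,14,13]; return 8

[10,8,6,3,1,5,7,9,12,14,13]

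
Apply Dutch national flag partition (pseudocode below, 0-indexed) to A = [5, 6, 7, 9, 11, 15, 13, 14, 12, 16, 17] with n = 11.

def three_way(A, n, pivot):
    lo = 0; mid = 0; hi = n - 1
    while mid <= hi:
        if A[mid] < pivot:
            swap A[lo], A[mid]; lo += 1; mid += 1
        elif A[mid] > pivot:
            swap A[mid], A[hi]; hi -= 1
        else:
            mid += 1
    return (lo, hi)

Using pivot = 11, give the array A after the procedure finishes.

[5, 6, 7, 9, 11, 13, 14, 12, 16, 17, 15]

pivot = 11; lo=0, mid=0, hi=10
A[mid]=5<11: swap A[0],A[0]; lo=1,mid=1 → [5, 6, 7, 9, 11, 15, 13, 14, 12, 16, 17]
A[mid]=6<11: swap A[1],A[1]; lo=2,mid=2 → [5, 6, 7, 9, 11, 15, 13, 14, 12, 16, 17]
A[mid]=7<11: swap A[2],A[2]; lo=3,mid=3 → [5, 6, 7, 9, 11, 15, 13, 14, 12, 16, 17]
A[mid]=9<11: swap A[3],A[3]; lo=4,mid=4 → [5, 6, 7, 9, 11, 15, 13, 14, 12, 16, 17]
A[mid]=11=11: mid=5
A[mid]=15>11: swap A[5],A[10]; hi=9 → [5, 6, 7, 9, 11, 17, 13, 14, 12, 16, 15]
A[mid]=17>11: swap A[5],A[9]; hi=8 → [5, 6, 7, 9, 11, 16, 13, 14, 12, 17, 15]
A[mid]=16>11: swap A[5],A[8]; hi=7 → [5, 6, 7, 9, 11, 12, 13, 14, 16, 17, 15]
A[mid]=12>11: swap A[5],A[7]; hi=6 → [5, 6, 7, 9, 11, 14, 13, 12, 16, 17, 15]
A[mid]=14>11: swap A[5],A[6]; hi=5 → [5, 6, 7, 9, 11, 13, 14, 12, 16, 17, 15]
A[mid]=13>11: swap A[5],A[5]; hi=4 → [5, 6, 7, 9, 11, 13, 14, 12, 16, 17, 15]
end: lo=4, hi=4; A = [5, 6, 7, 9, 11, 13, 14, 12, 16, 17, 15]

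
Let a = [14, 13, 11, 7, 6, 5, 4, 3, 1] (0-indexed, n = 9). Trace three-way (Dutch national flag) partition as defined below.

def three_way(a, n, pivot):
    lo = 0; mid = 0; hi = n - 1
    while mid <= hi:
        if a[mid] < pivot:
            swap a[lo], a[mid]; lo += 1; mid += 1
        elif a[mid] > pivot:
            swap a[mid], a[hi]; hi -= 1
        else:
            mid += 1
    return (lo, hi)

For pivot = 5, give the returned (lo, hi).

(3, 3)

pivot = 5; lo=0, mid=0, hi=8
a[mid]=14>5: swap a[0],a[8]; hi=7 → [1, 13, 11, 7, 6, 5, 4, 3, 14]
a[mid]=1<5: swap a[0],a[0]; lo=1,mid=1 → [1, 13, 11, 7, 6, 5, 4, 3, 14]
a[mid]=13>5: swap a[1],a[7]; hi=6 → [1, 3, 11, 7, 6, 5, 4, 13, 14]
a[mid]=3<5: swap a[1],a[1]; lo=2,mid=2 → [1, 3, 11, 7, 6, 5, 4, 13, 14]
a[mid]=11>5: swap a[2],a[6]; hi=5 → [1, 3, 4, 7, 6, 5, 11, 13, 14]
a[mid]=4<5: swap a[2],a[2]; lo=3,mid=3 → [1, 3, 4, 7, 6, 5, 11, 13, 14]
a[mid]=7>5: swap a[3],a[5]; hi=4 → [1, 3, 4, 5, 6, 7, 11, 13, 14]
a[mid]=5=5: mid=4
a[mid]=6>5: swap a[4],a[4]; hi=3 → [1, 3, 4, 5, 6, 7, 11, 13, 14]
end: lo=3, hi=3; a = [1, 3, 4, 5, 6, 7, 11, 13, 14]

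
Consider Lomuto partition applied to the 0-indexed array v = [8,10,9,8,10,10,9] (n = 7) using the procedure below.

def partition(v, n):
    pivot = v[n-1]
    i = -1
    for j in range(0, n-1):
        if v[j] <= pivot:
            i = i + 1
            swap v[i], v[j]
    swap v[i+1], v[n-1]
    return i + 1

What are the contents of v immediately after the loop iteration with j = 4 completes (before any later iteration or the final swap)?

pivot = v[6] = 9; i = -1
j=0: v[0]=8 ≤ 9 → i=0, swap v[0],v[0] (no change) → [8,10,9,8,10,10,9]
j=1: v[1]=10 > 9 → no swap
j=2: v[2]=9 ≤ 9 → i=1, swap v[1],v[2] → [8,9,10,8,10,10,9]
j=3: v[3]=8 ≤ 9 → i=2, swap v[2],v[3] → [8,9,8,10,10,10,9]
j=4: v[4]=10 > 9 → no swap
(after j=4) v = [8,9,8,10,10,10,9]

[8,9,8,10,10,10,9]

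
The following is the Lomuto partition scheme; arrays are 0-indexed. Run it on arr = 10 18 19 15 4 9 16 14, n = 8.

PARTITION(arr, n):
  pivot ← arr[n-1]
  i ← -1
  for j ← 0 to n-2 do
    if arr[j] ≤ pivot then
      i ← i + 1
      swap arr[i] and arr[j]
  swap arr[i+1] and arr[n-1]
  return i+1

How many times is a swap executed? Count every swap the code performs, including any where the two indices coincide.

pivot = arr[7] = 14; i = -1
j=0: arr[0]=10 ≤ 14 → i=0, swap arr[0],arr[0] (no change) → 10 18 19 15 4 9 16 14
j=1: arr[1]=18 > 14 → no swap
j=2: arr[2]=19 > 14 → no swap
j=3: arr[3]=15 > 14 → no swap
j=4: arr[4]=4 ≤ 14 → i=1, swap arr[1],arr[4] → 10 4 19 15 18 9 16 14
j=5: arr[5]=9 ≤ 14 → i=2, swap arr[2],arr[5] → 10 4 9 15 18 19 16 14
j=6: arr[6]=16 > 14 → no swap
final swap arr[3],arr[7] → 10 4 9 14 18 19 16 15; return 3

4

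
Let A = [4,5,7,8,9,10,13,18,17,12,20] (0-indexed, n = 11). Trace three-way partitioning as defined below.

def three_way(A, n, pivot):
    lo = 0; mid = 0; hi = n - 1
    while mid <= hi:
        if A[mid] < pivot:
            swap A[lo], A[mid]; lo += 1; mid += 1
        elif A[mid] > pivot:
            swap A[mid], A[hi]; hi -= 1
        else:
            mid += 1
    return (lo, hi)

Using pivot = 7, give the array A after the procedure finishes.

[4,5,7,9,10,13,18,17,12,20,8]

pivot = 7; lo=0, mid=0, hi=10
A[mid]=4<7: swap A[0],A[0]; lo=1,mid=1 → [4,5,7,8,9,10,13,18,17,12,20]
A[mid]=5<7: swap A[1],A[1]; lo=2,mid=2 → [4,5,7,8,9,10,13,18,17,12,20]
A[mid]=7=7: mid=3
A[mid]=8>7: swap A[3],A[10]; hi=9 → [4,5,7,20,9,10,13,18,17,12,8]
A[mid]=20>7: swap A[3],A[9]; hi=8 → [4,5,7,12,9,10,13,18,17,20,8]
A[mid]=12>7: swap A[3],A[8]; hi=7 → [4,5,7,17,9,10,13,18,12,20,8]
A[mid]=17>7: swap A[3],A[7]; hi=6 → [4,5,7,18,9,10,13,17,12,20,8]
A[mid]=18>7: swap A[3],A[6]; hi=5 → [4,5,7,13,9,10,18,17,12,20,8]
A[mid]=13>7: swap A[3],A[5]; hi=4 → [4,5,7,10,9,13,18,17,12,20,8]
A[mid]=10>7: swap A[3],A[4]; hi=3 → [4,5,7,9,10,13,18,17,12,20,8]
A[mid]=9>7: swap A[3],A[3]; hi=2 → [4,5,7,9,10,13,18,17,12,20,8]
end: lo=2, hi=2; A = [4,5,7,9,10,13,18,17,12,20,8]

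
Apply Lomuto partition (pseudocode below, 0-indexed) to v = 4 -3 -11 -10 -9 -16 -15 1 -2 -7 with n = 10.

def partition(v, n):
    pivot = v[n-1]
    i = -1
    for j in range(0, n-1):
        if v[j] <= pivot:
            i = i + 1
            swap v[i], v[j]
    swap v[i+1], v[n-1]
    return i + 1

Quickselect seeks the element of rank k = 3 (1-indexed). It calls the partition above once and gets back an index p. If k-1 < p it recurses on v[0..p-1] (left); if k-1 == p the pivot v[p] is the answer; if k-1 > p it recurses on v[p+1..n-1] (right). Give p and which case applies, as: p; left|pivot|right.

pivot = v[9] = -7; i = -1
j=0: v[0]=4 > -7 → no swap
j=1: v[1]=-3 > -7 → no swap
j=2: v[2]=-11 ≤ -7 → i=0, swap v[0],v[2] → -11 -3 4 -10 -9 -16 -15 1 -2 -7
j=3: v[3]=-10 ≤ -7 → i=1, swap v[1],v[3] → -11 -10 4 -3 -9 -16 -15 1 -2 -7
j=4: v[4]=-9 ≤ -7 → i=2, swap v[2],v[4] → -11 -10 -9 -3 4 -16 -15 1 -2 -7
j=5: v[5]=-16 ≤ -7 → i=3, swap v[3],v[5] → -11 -10 -9 -16 4 -3 -15 1 -2 -7
j=6: v[6]=-15 ≤ -7 → i=4, swap v[4],v[6] → -11 -10 -9 -16 -15 -3 4 1 -2 -7
j=7: v[7]=1 > -7 → no swap
j=8: v[8]=-2 > -7 → no swap
final swap v[5],v[9] → -11 -10 -9 -16 -15 -7 4 1 -2 -3; return 5
p = 5; k-1 = 2 < 5 ⇒ left

5; left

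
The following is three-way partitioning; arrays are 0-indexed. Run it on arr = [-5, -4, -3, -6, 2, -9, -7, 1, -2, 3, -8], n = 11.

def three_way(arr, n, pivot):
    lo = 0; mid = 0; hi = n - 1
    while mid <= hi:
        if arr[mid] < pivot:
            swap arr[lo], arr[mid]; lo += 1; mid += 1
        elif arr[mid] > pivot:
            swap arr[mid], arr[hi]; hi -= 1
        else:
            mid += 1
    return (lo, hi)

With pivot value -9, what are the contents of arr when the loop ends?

[-9, -3, -6, 2, -4, -7, 1, -2, 3, -8, -5]

lo=0 mid=0 hi=10
-5>-9: swap(0,10), hi=9 ⇒ [-8, -4, -3, -6, 2, -9, -7, 1, -2, 3, -5]
-8>-9: swap(0,9), hi=8 ⇒ [3, -4, -3, -6, 2, -9, -7, 1, -2, -8, -5]
3>-9: swap(0,8), hi=7 ⇒ [-2, -4, -3, -6, 2, -9, -7, 1, 3, -8, -5]
-2>-9: swap(0,7), hi=6 ⇒ [1, -4, -3, -6, 2, -9, -7, -2, 3, -8, -5]
1>-9: swap(0,6), hi=5 ⇒ [-7, -4, -3, -6, 2, -9, 1, -2, 3, -8, -5]
-7>-9: swap(0,5), hi=4 ⇒ [-9, -4, -3, -6, 2, -7, 1, -2, 3, -8, -5]
-9=-9: mid=1
-4>-9: swap(1,4), hi=3 ⇒ [-9, 2, -3, -6, -4, -7, 1, -2, 3, -8, -5]
2>-9: swap(1,3), hi=2 ⇒ [-9, -6, -3, 2, -4, -7, 1, -2, 3, -8, -5]
-6>-9: swap(1,2), hi=1 ⇒ [-9, -3, -6, 2, -4, -7, 1, -2, 3, -8, -5]
-3>-9: swap(1,1), hi=0 ⇒ [-9, -3, -6, 2, -4, -7, 1, -2, 3, -8, -5]
done. lo=0 hi=0; arr=[-9, -3, -6, 2, -4, -7, 1, -2, 3, -8, -5]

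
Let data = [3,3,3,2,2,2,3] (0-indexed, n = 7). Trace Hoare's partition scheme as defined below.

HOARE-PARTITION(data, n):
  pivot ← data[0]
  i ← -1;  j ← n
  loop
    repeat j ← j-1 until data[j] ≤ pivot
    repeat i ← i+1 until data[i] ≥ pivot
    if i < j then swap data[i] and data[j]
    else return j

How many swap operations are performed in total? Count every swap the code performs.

3

pivot=3
j stops at 6 (3), i stops at 0 (3); swap ⇒ [3,3,3,2,2,2,3]
j stops at 5 (2), i stops at 1 (3); swap ⇒ [3,2,3,2,2,3,3]
j stops at 4 (2), i stops at 2 (3); swap ⇒ [3,2,2,2,3,3,3]
j stops at 3, i stops at 4; i≥j ⇒ return 3. data=[3,2,2,2,3,3,3]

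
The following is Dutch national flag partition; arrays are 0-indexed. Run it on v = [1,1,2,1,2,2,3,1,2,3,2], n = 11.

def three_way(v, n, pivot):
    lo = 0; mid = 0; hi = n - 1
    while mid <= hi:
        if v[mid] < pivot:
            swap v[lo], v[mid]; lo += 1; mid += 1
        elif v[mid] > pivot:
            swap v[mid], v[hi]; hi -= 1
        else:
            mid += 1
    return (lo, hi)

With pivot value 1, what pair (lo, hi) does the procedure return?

(0, 3)

pivot = 1; lo=0, mid=0, hi=10
v[mid]=1=1: mid=1
v[mid]=1=1: mid=2
v[mid]=2>1: swap v[2],v[10]; hi=9 → [1,1,2,1,2,2,3,1,2,3,2]
v[mid]=2>1: swap v[2],v[9]; hi=8 → [1,1,3,1,2,2,3,1,2,2,2]
v[mid]=3>1: swap v[2],v[8]; hi=7 → [1,1,2,1,2,2,3,1,3,2,2]
v[mid]=2>1: swap v[2],v[7]; hi=6 → [1,1,1,1,2,2,3,2,3,2,2]
v[mid]=1=1: mid=3
v[mid]=1=1: mid=4
v[mid]=2>1: swap v[4],v[6]; hi=5 → [1,1,1,1,3,2,2,2,3,2,2]
v[mid]=3>1: swap v[4],v[5]; hi=4 → [1,1,1,1,2,3,2,2,3,2,2]
v[mid]=2>1: swap v[4],v[4]; hi=3 → [1,1,1,1,2,3,2,2,3,2,2]
end: lo=0, hi=3; v = [1,1,1,1,2,3,2,2,3,2,2]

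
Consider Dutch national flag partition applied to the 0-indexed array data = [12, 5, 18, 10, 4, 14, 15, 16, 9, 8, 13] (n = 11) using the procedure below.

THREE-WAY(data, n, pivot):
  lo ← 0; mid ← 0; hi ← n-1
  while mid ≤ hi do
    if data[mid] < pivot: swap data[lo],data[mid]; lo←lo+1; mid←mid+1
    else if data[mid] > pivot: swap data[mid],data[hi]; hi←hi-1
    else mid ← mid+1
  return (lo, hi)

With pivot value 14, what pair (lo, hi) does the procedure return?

(7, 7)

pivot = 14; lo=0, mid=0, hi=10
data[mid]=12<14: swap data[0],data[0]; lo=1,mid=1 → [12, 5, 18, 10, 4, 14, 15, 16, 9, 8, 13]
data[mid]=5<14: swap data[1],data[1]; lo=2,mid=2 → [12, 5, 18, 10, 4, 14, 15, 16, 9, 8, 13]
data[mid]=18>14: swap data[2],data[10]; hi=9 → [12, 5, 13, 10, 4, 14, 15, 16, 9, 8, 18]
data[mid]=13<14: swap data[2],data[2]; lo=3,mid=3 → [12, 5, 13, 10, 4, 14, 15, 16, 9, 8, 18]
data[mid]=10<14: swap data[3],data[3]; lo=4,mid=4 → [12, 5, 13, 10, 4, 14, 15, 16, 9, 8, 18]
data[mid]=4<14: swap data[4],data[4]; lo=5,mid=5 → [12, 5, 13, 10, 4, 14, 15, 16, 9, 8, 18]
data[mid]=14=14: mid=6
data[mid]=15>14: swap data[6],data[9]; hi=8 → [12, 5, 13, 10, 4, 14, 8, 16, 9, 15, 18]
data[mid]=8<14: swap data[5],data[6]; lo=6,mid=7 → [12, 5, 13, 10, 4, 8, 14, 16, 9, 15, 18]
data[mid]=16>14: swap data[7],data[8]; hi=7 → [12, 5, 13, 10, 4, 8, 14, 9, 16, 15, 18]
data[mid]=9<14: swap data[6],data[7]; lo=7,mid=8 → [12, 5, 13, 10, 4, 8, 9, 14, 16, 15, 18]
end: lo=7, hi=7; data = [12, 5, 13, 10, 4, 8, 9, 14, 16, 15, 18]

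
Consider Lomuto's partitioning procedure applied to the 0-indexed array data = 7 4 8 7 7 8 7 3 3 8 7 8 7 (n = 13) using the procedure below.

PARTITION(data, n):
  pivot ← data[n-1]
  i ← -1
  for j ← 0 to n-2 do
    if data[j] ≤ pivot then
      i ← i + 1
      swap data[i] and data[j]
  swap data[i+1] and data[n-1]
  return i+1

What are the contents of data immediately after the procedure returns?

7 4 7 7 7 3 3 7 7 8 8 8 8

pivot = data[12] = 7; i = -1
j=0: data[0]=7 ≤ 7 → i=0, swap data[0],data[0] (no change) → 7 4 8 7 7 8 7 3 3 8 7 8 7
j=1: data[1]=4 ≤ 7 → i=1, swap data[1],data[1] (no change) → 7 4 8 7 7 8 7 3 3 8 7 8 7
j=2: data[2]=8 > 7 → no swap
j=3: data[3]=7 ≤ 7 → i=2, swap data[2],data[3] → 7 4 7 8 7 8 7 3 3 8 7 8 7
j=4: data[4]=7 ≤ 7 → i=3, swap data[3],data[4] → 7 4 7 7 8 8 7 3 3 8 7 8 7
j=5: data[5]=8 > 7 → no swap
j=6: data[6]=7 ≤ 7 → i=4, swap data[4],data[6] → 7 4 7 7 7 8 8 3 3 8 7 8 7
j=7: data[7]=3 ≤ 7 → i=5, swap data[5],data[7] → 7 4 7 7 7 3 8 8 3 8 7 8 7
j=8: data[8]=3 ≤ 7 → i=6, swap data[6],data[8] → 7 4 7 7 7 3 3 8 8 8 7 8 7
j=9: data[9]=8 > 7 → no swap
j=10: data[10]=7 ≤ 7 → i=7, swap data[7],data[10] → 7 4 7 7 7 3 3 7 8 8 8 8 7
j=11: data[11]=8 > 7 → no swap
final swap data[8],data[12] → 7 4 7 7 7 3 3 7 7 8 8 8 8; return 8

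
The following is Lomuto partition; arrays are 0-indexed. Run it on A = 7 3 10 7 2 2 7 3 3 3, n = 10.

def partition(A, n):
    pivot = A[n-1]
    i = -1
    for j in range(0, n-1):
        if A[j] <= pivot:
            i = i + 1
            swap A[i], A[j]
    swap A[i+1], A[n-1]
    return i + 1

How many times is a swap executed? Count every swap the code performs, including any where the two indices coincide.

6

pivot=3, i=-1
j=0: 7>3, skip
j=1: 3≤3, i=0, swap(0,1) ⇒ 3 7 10 7 2 2 7 3 3 3
j=2: 10>3, skip
j=3: 7>3, skip
j=4: 2≤3, i=1, swap(1,4) ⇒ 3 2 10 7 7 2 7 3 3 3
j=5: 2≤3, i=2, swap(2,5) ⇒ 3 2 2 7 7 10 7 3 3 3
j=6: 7>3, skip
j=7: 3≤3, i=3, swap(3,7) ⇒ 3 2 2 3 7 10 7 7 3 3
j=8: 3≤3, i=4, swap(4,8) ⇒ 3 2 2 3 3 10 7 7 7 3
swap(5,9) ⇒ 3 2 2 3 3 3 7 7 7 10; return 5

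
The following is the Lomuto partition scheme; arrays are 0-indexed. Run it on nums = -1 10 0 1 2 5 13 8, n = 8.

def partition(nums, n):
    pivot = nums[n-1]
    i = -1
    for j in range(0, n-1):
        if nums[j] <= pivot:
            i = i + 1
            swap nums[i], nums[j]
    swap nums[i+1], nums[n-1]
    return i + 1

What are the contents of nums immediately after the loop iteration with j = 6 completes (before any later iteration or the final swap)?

-1 0 1 2 5 10 13 8

pivot=8, i=-1
j=0: -1≤8, i=0, swap(0,0) ⇒ -1 10 0 1 2 5 13 8
j=1: 10>8, skip
j=2: 0≤8, i=1, swap(1,2) ⇒ -1 0 10 1 2 5 13 8
j=3: 1≤8, i=2, swap(2,3) ⇒ -1 0 1 10 2 5 13 8
j=4: 2≤8, i=3, swap(3,4) ⇒ -1 0 1 2 10 5 13 8
j=5: 5≤8, i=4, swap(4,5) ⇒ -1 0 1 2 5 10 13 8
j=6: 13>8, skip
(after j=6) nums = -1 0 1 2 5 10 13 8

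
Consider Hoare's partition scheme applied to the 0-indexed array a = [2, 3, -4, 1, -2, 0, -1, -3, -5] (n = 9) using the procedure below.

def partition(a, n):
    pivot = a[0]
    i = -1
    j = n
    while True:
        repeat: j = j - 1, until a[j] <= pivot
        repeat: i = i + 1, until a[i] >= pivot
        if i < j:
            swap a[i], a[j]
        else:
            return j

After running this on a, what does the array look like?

pivot=2
j stops at 8 (-5), i stops at 0 (2); swap ⇒ [-5, 3, -4, 1, -2, 0, -1, -3, 2]
j stops at 7 (-3), i stops at 1 (3); swap ⇒ [-5, -3, -4, 1, -2, 0, -1, 3, 2]
j stops at 6, i stops at 7; i≥j ⇒ return 6. a=[-5, -3, -4, 1, -2, 0, -1, 3, 2]

[-5, -3, -4, 1, -2, 0, -1, 3, 2]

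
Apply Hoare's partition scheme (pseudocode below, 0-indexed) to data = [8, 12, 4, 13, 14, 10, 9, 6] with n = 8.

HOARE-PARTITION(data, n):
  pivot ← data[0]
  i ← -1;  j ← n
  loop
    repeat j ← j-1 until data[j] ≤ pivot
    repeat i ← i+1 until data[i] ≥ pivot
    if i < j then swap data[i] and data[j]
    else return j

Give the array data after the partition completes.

[6, 4, 12, 13, 14, 10, 9, 8]

pivot=8
j stops at 7 (6), i stops at 0 (8); swap ⇒ [6, 12, 4, 13, 14, 10, 9, 8]
j stops at 2 (4), i stops at 1 (12); swap ⇒ [6, 4, 12, 13, 14, 10, 9, 8]
j stops at 1, i stops at 2; i≥j ⇒ return 1. data=[6, 4, 12, 13, 14, 10, 9, 8]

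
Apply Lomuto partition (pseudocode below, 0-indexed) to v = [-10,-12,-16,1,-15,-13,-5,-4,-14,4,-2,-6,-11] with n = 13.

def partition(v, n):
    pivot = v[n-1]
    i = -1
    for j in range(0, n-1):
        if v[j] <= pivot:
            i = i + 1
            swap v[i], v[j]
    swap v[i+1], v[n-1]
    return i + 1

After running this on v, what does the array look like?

pivot = v[12] = -11; i = -1
j=0: v[0]=-10 > -11 → no swap
j=1: v[1]=-12 ≤ -11 → i=0, swap v[0],v[1] → [-12,-10,-16,1,-15,-13,-5,-4,-14,4,-2,-6,-11]
j=2: v[2]=-16 ≤ -11 → i=1, swap v[1],v[2] → [-12,-16,-10,1,-15,-13,-5,-4,-14,4,-2,-6,-11]
j=3: v[3]=1 > -11 → no swap
j=4: v[4]=-15 ≤ -11 → i=2, swap v[2],v[4] → [-12,-16,-15,1,-10,-13,-5,-4,-14,4,-2,-6,-11]
j=5: v[5]=-13 ≤ -11 → i=3, swap v[3],v[5] → [-12,-16,-15,-13,-10,1,-5,-4,-14,4,-2,-6,-11]
j=6: v[6]=-5 > -11 → no swap
j=7: v[7]=-4 > -11 → no swap
j=8: v[8]=-14 ≤ -11 → i=4, swap v[4],v[8] → [-12,-16,-15,-13,-14,1,-5,-4,-10,4,-2,-6,-11]
j=9: v[9]=4 > -11 → no swap
j=10: v[10]=-2 > -11 → no swap
j=11: v[11]=-6 > -11 → no swap
final swap v[5],v[12] → [-12,-16,-15,-13,-14,-11,-5,-4,-10,4,-2,-6,1]; return 5

[-12,-16,-15,-13,-14,-11,-5,-4,-10,4,-2,-6,1]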